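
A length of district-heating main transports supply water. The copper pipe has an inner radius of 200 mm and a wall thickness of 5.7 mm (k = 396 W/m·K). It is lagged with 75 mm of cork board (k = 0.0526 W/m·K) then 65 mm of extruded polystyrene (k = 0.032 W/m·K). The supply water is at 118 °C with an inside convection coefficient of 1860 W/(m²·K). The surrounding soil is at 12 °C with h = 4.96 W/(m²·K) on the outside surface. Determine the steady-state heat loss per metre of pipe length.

q′ ≈ 51.2 W/m

Radial resistances (cylindrical: R_cond = ln(r_o/r_i)/(2πkL), R_conv = 1/(h·2πrL)):
R_inner film = 1/(h_i·2πr₁L) = 1/(1860×2π×0.2×1) = 4.278×10^-4 K/W
R_copper pipe wall = ln(205.7/200)/(2π×396×1) = 1.129×10^-5 K/W
R_cork board = ln(280.7/205.7)/(2π×0.0526×1) = 0.9406 K/W
R_extruded polystyrene = ln(345.7/280.7)/(2π×0.032×1) = 1.036 K/W
R_outer film = 1/(h_o·2πr_oL) = 1/(4.96×2π×0.3457×1) = 0.09282 K/W
R_total = 2.07 K/W
Q = ΔT/R_total = 106/2.07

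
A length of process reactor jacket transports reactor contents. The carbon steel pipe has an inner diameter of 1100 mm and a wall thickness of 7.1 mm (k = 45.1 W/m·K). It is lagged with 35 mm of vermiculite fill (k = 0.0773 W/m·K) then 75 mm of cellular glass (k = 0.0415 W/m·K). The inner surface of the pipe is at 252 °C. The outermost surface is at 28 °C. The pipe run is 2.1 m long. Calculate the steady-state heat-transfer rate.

Q ≈ 807 W

Radial resistances (cylindrical: R_cond = ln(r_o/r_i)/(2πkL), R_conv = 1/(h·2πrL)):
R_carbon steel pipe wall = ln(557.1/550)/(2π×45.1×2.1) = 2.155×10^-5 K/W
R_vermiculite fill = ln(592.1/557.1)/(2π×0.0773×2.1) = 0.05974 K/W
R_cellular glass = ln(667.1/592.1)/(2π×0.0415×2.1) = 0.2178 K/W
R_total = 0.2776 K/W
Q = ΔT/R_total = 224/0.2776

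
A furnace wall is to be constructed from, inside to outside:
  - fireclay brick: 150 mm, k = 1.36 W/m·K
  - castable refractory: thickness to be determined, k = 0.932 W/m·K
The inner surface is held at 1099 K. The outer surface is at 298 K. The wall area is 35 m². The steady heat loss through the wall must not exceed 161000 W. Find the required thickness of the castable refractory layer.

Treating each layer as a thermal resistance in series:
R_fireclay brick = L/(kA) = 0.15/(1.36×35) = 0.003151 K/W
Sum of the known resistances R_other = 0.003151 K/W
Required total resistance R_tot = ΔT/Q_allow = 801/161000 = 0.004975 K/W
R_castable refractory = R_tot − R_other = 0.001824 K/W
L = R·k·A = 0.001824×0.932×35

L ≈ 59.5 mm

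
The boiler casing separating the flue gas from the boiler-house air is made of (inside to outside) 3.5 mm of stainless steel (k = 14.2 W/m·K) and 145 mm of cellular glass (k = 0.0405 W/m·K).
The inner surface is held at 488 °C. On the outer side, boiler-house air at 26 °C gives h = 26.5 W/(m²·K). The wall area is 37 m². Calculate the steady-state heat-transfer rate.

Q ≈ 4720 W

Treating each layer as a thermal resistance in series:
R_stainless steel = L/(kA) = 0.0035/(14.2×37) = 6.662×10^-6 K/W
R_cellular glass = L/(kA) = 0.145/(0.0405×37) = 0.09676 K/W
R_outer film = 1/(h_o·A) = 1/(26.5×37) = 0.00102 K/W
R_total = 0.09779 K/W
Q = ΔT / R_total = 462 / 0.09779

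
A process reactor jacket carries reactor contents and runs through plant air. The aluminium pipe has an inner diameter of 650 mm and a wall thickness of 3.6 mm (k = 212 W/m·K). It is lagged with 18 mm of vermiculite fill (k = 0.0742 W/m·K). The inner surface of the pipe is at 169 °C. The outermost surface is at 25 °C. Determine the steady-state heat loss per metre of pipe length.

q′ ≈ 1260 W/m

Treating each annulus and film as a series resistance:
R_aluminium pipe wall = ln(328.6/325)/(2π×212×1) = 8.27×10^-6 K/W
R_vermiculite fill = ln(346.6/328.6)/(2π×0.0742×1) = 0.1144 K/W
R_total = 0.1144 K/W
Q = ΔT/R_total = 144/0.1144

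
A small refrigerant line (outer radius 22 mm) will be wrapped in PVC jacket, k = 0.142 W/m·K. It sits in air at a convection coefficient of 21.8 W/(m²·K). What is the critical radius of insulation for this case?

r_cr ≈ 6.51 mm

For a cylinder r_cr = k/h = 0.142/21.8
r_cr = 6.51 mm; since the bare radius (22 mm) is above r_cr, any added insulation will reduce heat loss.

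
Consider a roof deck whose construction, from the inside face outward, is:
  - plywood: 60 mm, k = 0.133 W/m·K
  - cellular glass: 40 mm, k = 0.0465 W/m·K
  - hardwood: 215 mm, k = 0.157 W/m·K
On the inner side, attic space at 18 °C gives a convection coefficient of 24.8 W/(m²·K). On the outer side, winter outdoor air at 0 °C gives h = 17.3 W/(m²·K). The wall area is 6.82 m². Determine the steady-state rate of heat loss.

Series thermal resistances:
R_inner film = 1/(h_i·A) = 1/(24.8×6.82) = 0.005912 K/W
R_plywood = L/(kA) = 0.06/(0.133×6.82) = 0.06615 K/W
R_cellular glass = L/(kA) = 0.04/(0.0465×6.82) = 0.1261 K/W
R_hardwood = L/(kA) = 0.215/(0.157×6.82) = 0.2008 K/W
R_outer film = 1/(h_o·A) = 1/(17.3×6.82) = 0.008476 K/W
R_total = 0.4075 K/W
Q = ΔT / R_total = 18 / 0.4075

Q ≈ 44.2 W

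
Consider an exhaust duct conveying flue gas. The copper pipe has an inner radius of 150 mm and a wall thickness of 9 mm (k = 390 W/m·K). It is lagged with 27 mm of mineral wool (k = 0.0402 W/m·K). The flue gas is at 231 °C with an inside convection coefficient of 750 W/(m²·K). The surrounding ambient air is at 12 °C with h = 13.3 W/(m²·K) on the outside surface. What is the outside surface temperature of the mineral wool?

Cylindrical conduction, so R = ln(r₂/r₁)/(2πkL) per layer, in series:
R_inner film = 1/(h_i·2πr₁L) = 1/(750×2π×0.15×1) = 0.001415 K/W
R_copper pipe wall = ln(159/150)/(2π×390×1) = 2.378×10^-5 K/W
R_mineral wool = ln(186/159)/(2π×0.0402×1) = 0.621 K/W
R_outer film = 1/(h_o·2πr_oL) = 1/(13.3×2π×0.186×1) = 0.06434 K/W
R_total = 0.6867 K/W
Q = ΔT/R_total = 219/0.6867
Q = 319 W/m
T_interface = T_inner − Q·ΣR(inner→interface) = 231 − 319×0.6224

T ≈ 32.5 °C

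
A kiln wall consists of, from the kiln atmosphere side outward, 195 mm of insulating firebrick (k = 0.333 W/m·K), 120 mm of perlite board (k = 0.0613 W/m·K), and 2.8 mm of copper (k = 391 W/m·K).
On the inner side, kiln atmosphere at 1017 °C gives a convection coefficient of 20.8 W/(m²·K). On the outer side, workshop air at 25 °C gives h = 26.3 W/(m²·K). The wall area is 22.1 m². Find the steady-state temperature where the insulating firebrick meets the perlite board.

T ≈ 778 °C

Model the wall as resistances in series:
R_inner film = 1/(h_i·A) = 1/(20.8×22.1) = 0.002175 K/W
R_insulating firebrick = L/(kA) = 0.195/(0.333×22.1) = 0.0265 K/W
R_perlite board = L/(kA) = 0.12/(0.0613×22.1) = 0.08858 K/W
R_copper = L/(kA) = 0.0028/(391×22.1) = 3.24×10^-7 K/W
R_outer film = 1/(h_o·A) = 1/(26.3×22.1) = 0.00172 K/W
R_total = 0.119 K/W;  Q = ΔT/R_total = 992/0.119 = 8338 W
T_interface = T_inner − Q·ΣR(inner→interface) = 1017 − 8340×0.02867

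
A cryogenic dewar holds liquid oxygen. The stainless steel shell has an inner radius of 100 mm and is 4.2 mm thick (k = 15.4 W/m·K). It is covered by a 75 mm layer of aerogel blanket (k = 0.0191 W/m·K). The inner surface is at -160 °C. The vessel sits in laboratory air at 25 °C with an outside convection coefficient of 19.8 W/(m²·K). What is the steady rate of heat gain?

Spherical conduction: R = (1/r_in − 1/r_out)/(4πk) per layer; series-sum.
R_stainless steel shell = (1/0.1 − 1/0.1042)/(4π×15.4) = 0.002083 K/W
R_aerogel blanket = (1/0.1042 − 1/0.1792)/(4π×0.0191) = 16.73 K/W
R_outer film = 1/(h·4πr_o²) = 1/(19.8×4π×0.1792²) = 0.1252 K/W
R_total = 16.86 K/W
Q = ΔT/R_total = 185/16.86

Q ≈ 11 W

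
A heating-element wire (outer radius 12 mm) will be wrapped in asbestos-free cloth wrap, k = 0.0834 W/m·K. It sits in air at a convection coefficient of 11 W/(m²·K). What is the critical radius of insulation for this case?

r_cr ≈ 7.58 mm

For a cylinder r_cr = k/h = 0.0834/11
r_cr = 7.58 mm; since the bare radius (12 mm) is above r_cr, any added insulation will reduce heat loss.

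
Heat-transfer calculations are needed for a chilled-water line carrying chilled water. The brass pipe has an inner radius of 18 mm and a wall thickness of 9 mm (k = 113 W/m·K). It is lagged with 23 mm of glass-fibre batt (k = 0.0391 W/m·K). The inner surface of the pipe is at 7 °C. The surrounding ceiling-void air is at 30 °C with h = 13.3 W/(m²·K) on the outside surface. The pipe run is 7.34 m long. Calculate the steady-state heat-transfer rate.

Radial resistances (cylindrical: R_cond = ln(r_o/r_i)/(2πkL), R_conv = 1/(h·2πrL)):
R_brass pipe wall = ln(27/18)/(2π×113×7.34) = 7.78×10^-5 K/W
R_glass-fibre batt = ln(50/27)/(2π×0.0391×7.34) = 0.3417 K/W
R_outer film = 1/(h_o·2πr_oL) = 1/(13.3×2π×0.05×7.34) = 0.03261 K/W
R_total = 0.3744 K/W
Q = ΔT/R_total = 23/0.3744

Q ≈ 61.4 W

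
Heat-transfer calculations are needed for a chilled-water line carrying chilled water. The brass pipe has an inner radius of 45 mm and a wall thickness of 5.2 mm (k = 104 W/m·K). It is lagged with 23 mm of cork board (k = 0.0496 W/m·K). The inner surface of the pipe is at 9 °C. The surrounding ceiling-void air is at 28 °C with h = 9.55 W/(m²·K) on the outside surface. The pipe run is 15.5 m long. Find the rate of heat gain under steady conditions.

Radial resistances (cylindrical: R_cond = ln(r_o/r_i)/(2πkL), R_conv = 1/(h·2πrL)):
R_brass pipe wall = ln(50.2/45)/(2π×104×15.5) = 1.08×10^-5 K/W
R_cork board = ln(73.2/50.2)/(2π×0.0496×15.5) = 0.07808 K/W
R_outer film = 1/(h_o·2πr_oL) = 1/(9.55×2π×0.0732×15.5) = 0.01469 K/W
R_total = 0.09278 K/W
Q = ΔT/R_total = 19/0.09278

Q ≈ 205 W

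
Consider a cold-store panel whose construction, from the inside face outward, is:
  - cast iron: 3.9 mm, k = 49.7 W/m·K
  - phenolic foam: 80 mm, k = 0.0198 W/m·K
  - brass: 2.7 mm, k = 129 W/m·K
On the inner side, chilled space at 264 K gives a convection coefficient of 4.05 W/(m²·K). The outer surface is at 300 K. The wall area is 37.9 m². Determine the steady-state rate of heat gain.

Treating each layer as a thermal resistance in series:
R_inner film = 1/(h_i·A) = 1/(4.05×37.9) = 0.006515 K/W
R_cast iron = L/(kA) = 0.0039/(49.7×37.9) = 2.07×10^-6 K/W
R_phenolic foam = L/(kA) = 0.08/(0.0198×37.9) = 0.1066 K/W
R_brass = L/(kA) = 0.0027/(129×37.9) = 5.522×10^-7 K/W
R_total = 0.1131 K/W
Q = ΔT / R_total = 36 / 0.1131

Q ≈ 318 W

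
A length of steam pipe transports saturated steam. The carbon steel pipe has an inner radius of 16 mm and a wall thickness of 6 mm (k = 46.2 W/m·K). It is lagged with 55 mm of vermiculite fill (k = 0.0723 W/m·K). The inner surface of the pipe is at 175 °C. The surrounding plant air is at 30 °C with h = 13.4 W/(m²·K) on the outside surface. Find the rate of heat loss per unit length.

q′ ≈ 49.8 W/m

Cylindrical conduction, so R = ln(r₂/r₁)/(2πkL) per layer, in series:
R_carbon steel pipe wall = ln(22/16)/(2π×46.2×1) = 0.001097 K/W
R_vermiculite fill = ln(77/22)/(2π×0.0723×1) = 2.758 K/W
R_outer film = 1/(h_o·2πr_oL) = 1/(13.4×2π×0.077×1) = 0.1542 K/W
R_total = 2.913 K/W
Q = ΔT/R_total = 145/2.913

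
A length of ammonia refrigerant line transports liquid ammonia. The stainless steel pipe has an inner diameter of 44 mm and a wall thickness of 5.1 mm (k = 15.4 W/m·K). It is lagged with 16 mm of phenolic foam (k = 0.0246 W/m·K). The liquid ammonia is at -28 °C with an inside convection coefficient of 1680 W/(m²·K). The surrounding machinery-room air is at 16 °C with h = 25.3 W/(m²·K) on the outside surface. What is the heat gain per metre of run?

Treating each annulus and film as a series resistance:
R_inner film = 1/(h_i·2πr₁L) = 1/(1680×2π×0.022×1) = 0.004306 K/W
R_stainless steel pipe wall = ln(27.1/22)/(2π×15.4×1) = 0.002155 K/W
R_phenolic foam = ln(43.1/27.1)/(2π×0.0246×1) = 3.002 K/W
R_outer film = 1/(h_o·2πr_oL) = 1/(25.3×2π×0.0431×1) = 0.146 K/W
R_total = 3.154 K/W
Q = ΔT/R_total = 44/3.154

q′ ≈ 13.9 W/m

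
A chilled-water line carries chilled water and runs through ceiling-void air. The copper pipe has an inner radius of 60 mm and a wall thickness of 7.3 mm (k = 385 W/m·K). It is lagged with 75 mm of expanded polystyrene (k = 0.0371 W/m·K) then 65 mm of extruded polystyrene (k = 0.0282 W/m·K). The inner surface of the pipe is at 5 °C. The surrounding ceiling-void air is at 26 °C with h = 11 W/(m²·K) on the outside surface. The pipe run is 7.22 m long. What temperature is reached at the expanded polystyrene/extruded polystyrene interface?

Treating each annulus and film as a series resistance:
R_copper pipe wall = ln(67.3/60)/(2π×385×7.22) = 6.574×10^-6 K/W
R_expanded polystyrene = ln(142.3/67.3)/(2π×0.0371×7.22) = 0.4449 K/W
R_extruded polystyrene = ln(207.3/142.3)/(2π×0.0282×7.22) = 0.2941 K/W
R_outer film = 1/(h_o·2πr_oL) = 1/(11×2π×0.2073×7.22) = 0.009667 K/W
R_total = 0.7487 K/W
Q = ΔT/R_total = 21/0.7487
Q = 28 W
T_interface = T_inner + Q·ΣR(inner→interface) = 5 + 28×0.4449

T ≈ 17.5 °C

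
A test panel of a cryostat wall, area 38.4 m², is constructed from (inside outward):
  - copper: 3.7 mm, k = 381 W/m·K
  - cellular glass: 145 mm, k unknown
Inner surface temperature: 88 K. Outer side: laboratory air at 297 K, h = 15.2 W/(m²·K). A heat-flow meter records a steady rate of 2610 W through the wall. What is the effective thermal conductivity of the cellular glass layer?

k ≈ 0.0482 W/(m·K)

Using the resistance-network approach (series):
R_copper = L/(kA) = 0.0037/(381×38.4) = 2.529×10^-7 K/W
R_outer film = 1/(h_o·A) = 1/(15.2×38.4) = 0.001713 K/W
Sum of known resistances R_other = 0.001714 K/W
Total R = ΔT/Q = 209/2610 = 0.08008 K/W
R_cellular glass = R_total − R_other = 0.07836 K/W
k = L/(R·A) = 0.145/(0.07836×38.4)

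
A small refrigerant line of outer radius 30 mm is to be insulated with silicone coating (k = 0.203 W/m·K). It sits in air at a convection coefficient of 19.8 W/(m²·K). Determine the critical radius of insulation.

For a cylinder r_cr = k/h = 0.203/19.8
r_cr = 10.3 mm; since the bare radius (30 mm) is above r_cr, any added insulation will reduce heat loss.

r_cr ≈ 10.3 mm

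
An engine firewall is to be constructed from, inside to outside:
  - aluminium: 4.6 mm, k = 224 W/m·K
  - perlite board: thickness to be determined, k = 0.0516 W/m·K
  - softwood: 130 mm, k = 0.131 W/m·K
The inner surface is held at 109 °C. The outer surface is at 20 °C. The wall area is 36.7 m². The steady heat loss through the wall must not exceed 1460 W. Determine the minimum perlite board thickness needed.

Using the resistance-network approach (series):
R_aluminium = L/(kA) = 0.0046/(224×36.7) = 5.596×10^-7 K/W
R_softwood = L/(kA) = 0.13/(0.131×36.7) = 0.02704 K/W
Sum of the known resistances R_other = 0.02704 K/W
Required total resistance R_tot = ΔT/Q_allow = 89/1460 = 0.06096 K/W
R_perlite board = R_tot − R_other = 0.03392 K/W
L = R·k·A = 0.03392×0.0516×36.7

L ≈ 64.2 mm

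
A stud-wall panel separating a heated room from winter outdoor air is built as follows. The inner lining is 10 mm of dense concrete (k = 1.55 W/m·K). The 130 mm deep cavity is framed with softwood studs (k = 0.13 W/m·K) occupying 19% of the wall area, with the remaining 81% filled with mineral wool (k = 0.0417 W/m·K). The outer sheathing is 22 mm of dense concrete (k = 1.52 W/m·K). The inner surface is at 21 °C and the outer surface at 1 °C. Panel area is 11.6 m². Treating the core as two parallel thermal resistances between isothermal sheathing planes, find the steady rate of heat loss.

Q ≈ 103 W

Sheathing layers in series; stud and cavity paths in parallel between them.
R_inner = 0.01/(1.55×11.6) = 5.562×10^-4 K/W
R_stud  = 0.13/(0.13×0.19×11.6) = 0.4537 K/W
R_cav   = 0.13/(0.0417×0.81×11.6) = 0.3318 K/W
1/R_core = 1/R_stud + 1/R_cav → R_core = 0.1916 K/W
R_outer = 0.022/(1.52×11.6) = 0.001248 K/W
R_total = 0.1935 K/W
Q = ΔT/R_total = 20/0.1935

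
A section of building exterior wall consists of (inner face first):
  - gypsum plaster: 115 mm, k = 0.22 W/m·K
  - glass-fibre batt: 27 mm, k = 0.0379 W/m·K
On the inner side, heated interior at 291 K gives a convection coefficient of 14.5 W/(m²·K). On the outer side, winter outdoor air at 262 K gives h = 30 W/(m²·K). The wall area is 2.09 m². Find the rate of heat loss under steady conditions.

Model the wall as resistances in series:
R_inner film = 1/(h_i·A) = 1/(14.5×2.09) = 0.033 K/W
R_gypsum plaster = L/(kA) = 0.115/(0.22×2.09) = 0.2501 K/W
R_glass-fibre batt = L/(kA) = 0.027/(0.0379×2.09) = 0.3409 K/W
R_outer film = 1/(h_o·A) = 1/(30×2.09) = 0.01595 K/W
R_total = 0.6399 K/W
Q = ΔT / R_total = 29 / 0.6399

Q ≈ 45.3 W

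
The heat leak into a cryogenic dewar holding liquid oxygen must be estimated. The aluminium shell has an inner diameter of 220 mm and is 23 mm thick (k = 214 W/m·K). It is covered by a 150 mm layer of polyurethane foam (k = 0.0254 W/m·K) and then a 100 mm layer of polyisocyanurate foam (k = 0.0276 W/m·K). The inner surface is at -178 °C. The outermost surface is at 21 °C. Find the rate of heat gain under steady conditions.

Q ≈ 13.1 W

Spherical conduction: R = (1/r_in − 1/r_out)/(4πk) per layer; series-sum.
R_aluminium shell = (1/0.11 − 1/0.133)/(4π×214) = 5.846×10^-4 K/W
R_polyurethane foam = (1/0.133 − 1/0.283)/(4π×0.0254) = 12.49 K/W
R_polyisocyanurate foam = (1/0.283 − 1/0.383)/(4π×0.0276) = 2.66 K/W
R_total = 15.15 K/W
Q = ΔT/R_total = 199/15.15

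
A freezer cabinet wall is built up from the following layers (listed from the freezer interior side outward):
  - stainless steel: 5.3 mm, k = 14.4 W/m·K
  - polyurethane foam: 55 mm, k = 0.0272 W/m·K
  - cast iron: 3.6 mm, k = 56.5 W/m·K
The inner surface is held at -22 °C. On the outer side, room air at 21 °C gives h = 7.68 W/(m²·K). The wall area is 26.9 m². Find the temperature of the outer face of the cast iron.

Treating each layer as a thermal resistance in series:
R_stainless steel = L/(kA) = 0.0053/(14.4×26.9) = 1.368×10^-5 K/W
R_polyurethane foam = L/(kA) = 0.055/(0.0272×26.9) = 0.07517 K/W
R_cast iron = L/(kA) = 0.0036/(56.5×26.9) = 2.369×10^-6 K/W
R_outer film = 1/(h_o·A) = 1/(7.68×26.9) = 0.00484 K/W
R_total = 0.08003 K/W;  Q = ΔT/R_total = 43/0.08003 = 537.3 W
T_interface = T_inner + Q·ΣR(inner→interface) = -22 + 537×0.07519

T ≈ 18.4 °C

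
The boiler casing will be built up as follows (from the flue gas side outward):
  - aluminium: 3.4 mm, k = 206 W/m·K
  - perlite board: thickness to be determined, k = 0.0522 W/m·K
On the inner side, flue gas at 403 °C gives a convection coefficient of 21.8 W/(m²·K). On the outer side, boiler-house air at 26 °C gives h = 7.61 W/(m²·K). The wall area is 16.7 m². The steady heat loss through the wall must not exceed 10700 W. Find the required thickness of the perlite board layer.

Using the resistance-network approach (series):
R_inner film = 1/(h_i·A) = 1/(21.8×16.7) = 0.002747 K/W
R_aluminium = L/(kA) = 0.0034/(206×16.7) = 9.883×10^-7 K/W
R_outer film = 1/(h_o·A) = 1/(7.61×16.7) = 0.007869 K/W
Sum of the known resistances R_other = 0.01062 K/W
Required total resistance R_tot = ΔT/Q_allow = 377/10700 = 0.03523 K/W
R_perlite board = R_tot − R_other = 0.02462 K/W
L = R·k·A = 0.02462×0.0522×16.7

L ≈ 21.5 mm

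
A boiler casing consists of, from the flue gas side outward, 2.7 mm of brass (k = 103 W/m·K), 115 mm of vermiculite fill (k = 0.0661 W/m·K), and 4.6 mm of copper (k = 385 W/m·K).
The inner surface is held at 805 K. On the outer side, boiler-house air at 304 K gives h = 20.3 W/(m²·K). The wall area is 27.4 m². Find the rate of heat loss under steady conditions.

Q ≈ 7670 W

Thermal resistances in series:
R_brass = L/(kA) = 0.0027/(103×27.4) = 9.567×10^-7 K/W
R_vermiculite fill = L/(kA) = 0.115/(0.0661×27.4) = 0.0635 K/W
R_copper = L/(kA) = 0.0046/(385×27.4) = 4.361×10^-7 K/W
R_outer film = 1/(h_o·A) = 1/(20.3×27.4) = 0.001798 K/W
R_total = 0.0653 K/W
Q = ΔT / R_total = 501 / 0.0653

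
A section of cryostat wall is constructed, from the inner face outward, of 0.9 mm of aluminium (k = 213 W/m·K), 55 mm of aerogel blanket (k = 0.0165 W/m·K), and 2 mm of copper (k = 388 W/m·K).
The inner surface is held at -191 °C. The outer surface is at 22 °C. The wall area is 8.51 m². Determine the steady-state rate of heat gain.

Q ≈ 544 W

Thermal resistances in series:
R_aluminium = L/(kA) = 0.0009/(213×8.51) = 4.965×10^-7 K/W
R_aerogel blanket = L/(kA) = 0.055/(0.0165×8.51) = 0.3917 K/W
R_copper = L/(kA) = 0.002/(388×8.51) = 6.057×10^-7 K/W
R_total = 0.3917 K/W
Q = ΔT / R_total = 213 / 0.3917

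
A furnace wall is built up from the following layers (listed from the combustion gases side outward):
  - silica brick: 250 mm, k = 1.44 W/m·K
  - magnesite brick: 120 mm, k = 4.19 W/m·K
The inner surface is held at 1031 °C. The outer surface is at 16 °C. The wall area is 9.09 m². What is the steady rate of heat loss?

Q ≈ 45600 W

Model the wall as resistances in series:
R_silica brick = L/(kA) = 0.25/(1.44×9.09) = 0.0191 K/W
R_magnesite brick = L/(kA) = 0.12/(4.19×9.09) = 0.003151 K/W
R_total = 0.02225 K/W
Q = ΔT / R_total = 1015 / 0.02225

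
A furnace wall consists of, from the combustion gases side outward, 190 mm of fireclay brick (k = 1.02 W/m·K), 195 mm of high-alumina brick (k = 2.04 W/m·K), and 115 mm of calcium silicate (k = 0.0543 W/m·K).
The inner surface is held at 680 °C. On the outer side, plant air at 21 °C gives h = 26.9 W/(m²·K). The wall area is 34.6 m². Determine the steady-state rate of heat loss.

Treating each layer as a thermal resistance in series:
R_fireclay brick = L/(kA) = 0.19/(1.02×34.6) = 0.005384 K/W
R_high-alumina brick = L/(kA) = 0.195/(2.04×34.6) = 0.002763 K/W
R_calcium silicate = L/(kA) = 0.115/(0.0543×34.6) = 0.06121 K/W
R_outer film = 1/(h_o·A) = 1/(26.9×34.6) = 0.001074 K/W
R_total = 0.07043 K/W
Q = ΔT / R_total = 659 / 0.07043

Q ≈ 9360 W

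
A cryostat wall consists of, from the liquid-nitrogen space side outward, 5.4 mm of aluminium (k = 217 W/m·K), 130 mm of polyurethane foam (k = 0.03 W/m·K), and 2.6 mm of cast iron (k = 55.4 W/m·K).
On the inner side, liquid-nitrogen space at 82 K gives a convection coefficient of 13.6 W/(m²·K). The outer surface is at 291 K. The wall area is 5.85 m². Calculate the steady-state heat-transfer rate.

Q ≈ 277 W

Using the resistance-network approach (series):
R_inner film = 1/(h_i·A) = 1/(13.6×5.85) = 0.01257 K/W
R_aluminium = L/(kA) = 0.0054/(217×5.85) = 4.254×10^-6 K/W
R_polyurethane foam = L/(kA) = 0.13/(0.03×5.85) = 0.7407 K/W
R_cast iron = L/(kA) = 0.0026/(55.4×5.85) = 8.022×10^-6 K/W
R_total = 0.7533 K/W
Q = ΔT / R_total = 209 / 0.7533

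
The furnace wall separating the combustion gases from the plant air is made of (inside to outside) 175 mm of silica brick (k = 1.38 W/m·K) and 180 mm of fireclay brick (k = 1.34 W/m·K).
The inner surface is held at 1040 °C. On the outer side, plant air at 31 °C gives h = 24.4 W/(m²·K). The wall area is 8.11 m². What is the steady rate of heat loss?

Using the resistance-network approach (series):
R_silica brick = L/(kA) = 0.175/(1.38×8.11) = 0.01564 K/W
R_fireclay brick = L/(kA) = 0.18/(1.34×8.11) = 0.01656 K/W
R_outer film = 1/(h_o·A) = 1/(24.4×8.11) = 0.005053 K/W
R_total = 0.03725 K/W
Q = ΔT / R_total = 1009 / 0.03725

Q ≈ 27100 W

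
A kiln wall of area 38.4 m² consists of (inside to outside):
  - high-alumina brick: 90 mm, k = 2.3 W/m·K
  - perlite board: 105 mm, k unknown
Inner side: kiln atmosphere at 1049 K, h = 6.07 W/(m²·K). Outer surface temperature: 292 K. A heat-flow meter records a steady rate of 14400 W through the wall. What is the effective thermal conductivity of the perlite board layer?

Using the resistance-network approach (series):
R_inner film = 1/(h_i·A) = 1/(6.07×38.4) = 0.00429 K/W
R_high-alumina brick = L/(kA) = 0.09/(2.3×38.4) = 0.001019 K/W
Sum of known resistances R_other = 0.005309 K/W
Total R = ΔT/Q = 757/14400 = 0.05257 K/W
R_perlite board = R_total − R_other = 0.04726 K/W
k = L/(R·A) = 0.105/(0.04726×38.4)

k ≈ 0.0579 W/(m·K)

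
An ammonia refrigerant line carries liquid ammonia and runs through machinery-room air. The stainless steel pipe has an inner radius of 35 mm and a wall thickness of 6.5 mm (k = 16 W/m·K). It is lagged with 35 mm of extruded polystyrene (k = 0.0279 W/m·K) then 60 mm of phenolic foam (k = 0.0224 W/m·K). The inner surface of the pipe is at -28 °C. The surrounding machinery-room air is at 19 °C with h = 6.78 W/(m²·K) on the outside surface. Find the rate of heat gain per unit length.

q′ ≈ 6.04 W/m

Treating each annulus and film as a series resistance:
R_stainless steel pipe wall = ln(41.5/35)/(2π×16×1) = 0.001694 K/W
R_extruded polystyrene = ln(76.5/41.5)/(2π×0.0279×1) = 3.489 K/W
R_phenolic foam = ln(136.5/76.5)/(2π×0.0224×1) = 4.114 K/W
R_outer film = 1/(h_o·2πr_oL) = 1/(6.78×2π×0.1365×1) = 0.172 K/W
R_total = 7.777 K/W
Q = ΔT/R_total = 47/7.777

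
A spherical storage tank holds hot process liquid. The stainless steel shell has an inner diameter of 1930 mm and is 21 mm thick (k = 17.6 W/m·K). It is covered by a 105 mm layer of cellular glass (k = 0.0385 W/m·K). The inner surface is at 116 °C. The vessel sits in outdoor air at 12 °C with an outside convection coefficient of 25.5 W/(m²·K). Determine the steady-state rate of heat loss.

For a spherical shell R = (1/r₁ − 1/r₂)/(4πk); film R = 1/(h·4πr²). In series:
R_stainless steel shell = (1/0.965 − 1/0.986)/(4π×17.6) = 9.979×10^-5 K/W
R_cellular glass = (1/0.986 − 1/1.091)/(4π×0.0385) = 0.2018 K/W
R_outer film = 1/(h·4πr_o²) = 1/(25.5×4π×1.091²) = 0.002622 K/W
R_total = 0.2045 K/W
Q = ΔT/R_total = 104/0.2045

Q ≈ 509 W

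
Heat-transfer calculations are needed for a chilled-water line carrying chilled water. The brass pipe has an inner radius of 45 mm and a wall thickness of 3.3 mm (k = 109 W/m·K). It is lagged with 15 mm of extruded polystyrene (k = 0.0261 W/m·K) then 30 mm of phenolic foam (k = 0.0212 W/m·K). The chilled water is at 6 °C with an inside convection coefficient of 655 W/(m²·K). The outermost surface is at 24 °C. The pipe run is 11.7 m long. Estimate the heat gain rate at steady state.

Treating each annulus and film as a series resistance:
R_inner film = 1/(h_i·2πr₁L) = 1/(655×2π×0.045×11.7) = 4.615×10^-4 K/W
R_brass pipe wall = ln(48.3/45)/(2π×109×11.7) = 8.832×10^-6 K/W
R_extruded polystyrene = ln(63.3/48.3)/(2π×0.0261×11.7) = 0.141 K/W
R_phenolic foam = ln(93.3/63.3)/(2π×0.0212×11.7) = 0.2489 K/W
R_total = 0.3903 K/W
Q = ΔT/R_total = 18/0.3903

Q ≈ 46.1 W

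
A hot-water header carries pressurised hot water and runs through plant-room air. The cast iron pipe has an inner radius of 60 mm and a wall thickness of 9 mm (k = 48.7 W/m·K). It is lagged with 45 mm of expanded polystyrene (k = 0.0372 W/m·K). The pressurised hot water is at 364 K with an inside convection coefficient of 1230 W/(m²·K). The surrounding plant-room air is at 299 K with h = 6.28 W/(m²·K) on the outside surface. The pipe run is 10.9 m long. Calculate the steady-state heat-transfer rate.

Q ≈ 299 W

Per-layer cylindrical resistances, series-summed:
R_inner film = 1/(h_i·2πr₁L) = 1/(1230×2π×0.06×10.9) = 1.979×10^-4 K/W
R_cast iron pipe wall = ln(69/60)/(2π×48.7×10.9) = 4.19×10^-5 K/W
R_expanded polystyrene = ln(114/69)/(2π×0.0372×10.9) = 0.1971 K/W
R_outer film = 1/(h_o·2πr_oL) = 1/(6.28×2π×0.114×10.9) = 0.0204 K/W
R_total = 0.2177 K/W
Q = ΔT/R_total = 65/0.2177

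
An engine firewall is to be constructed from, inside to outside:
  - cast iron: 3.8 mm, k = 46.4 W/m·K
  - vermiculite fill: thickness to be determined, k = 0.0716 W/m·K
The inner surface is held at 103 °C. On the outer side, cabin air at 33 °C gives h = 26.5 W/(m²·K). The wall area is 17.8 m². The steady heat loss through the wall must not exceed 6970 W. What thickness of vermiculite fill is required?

L ≈ 10.1 mm

Treating each layer as a thermal resistance in series:
R_cast iron = L/(kA) = 0.0038/(46.4×17.8) = 4.601×10^-6 K/W
R_outer film = 1/(h_o·A) = 1/(26.5×17.8) = 0.00212 K/W
Sum of the known resistances R_other = 0.002125 K/W
Required total resistance R_tot = ΔT/Q_allow = 70/6970 = 0.01004 K/W
R_vermiculite fill = R_tot − R_other = 0.007918 K/W
L = R·k·A = 0.007918×0.0716×17.8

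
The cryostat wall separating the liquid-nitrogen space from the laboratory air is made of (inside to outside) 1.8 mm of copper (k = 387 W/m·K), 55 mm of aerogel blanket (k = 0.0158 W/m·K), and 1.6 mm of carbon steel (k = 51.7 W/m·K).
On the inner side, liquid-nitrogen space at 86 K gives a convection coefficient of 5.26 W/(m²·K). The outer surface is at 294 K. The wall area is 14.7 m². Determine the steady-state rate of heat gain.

Q ≈ 833 W

Model the wall as resistances in series:
R_inner film = 1/(h_i·A) = 1/(5.26×14.7) = 0.01293 K/W
R_copper = L/(kA) = 0.0018/(387×14.7) = 3.164×10^-7 K/W
R_aerogel blanket = L/(kA) = 0.055/(0.0158×14.7) = 0.2368 K/W
R_carbon steel = L/(kA) = 0.0016/(51.7×14.7) = 2.105×10^-6 K/W
R_total = 0.2497 K/W
Q = ΔT / R_total = 208 / 0.2497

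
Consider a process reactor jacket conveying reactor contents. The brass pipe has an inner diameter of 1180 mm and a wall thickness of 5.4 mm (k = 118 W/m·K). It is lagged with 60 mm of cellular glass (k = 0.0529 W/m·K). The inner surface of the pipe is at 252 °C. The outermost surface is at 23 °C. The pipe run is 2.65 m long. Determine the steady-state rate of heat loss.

Treating each annulus and film as a series resistance:
R_brass pipe wall = ln(595.4/590)/(2π×118×2.65) = 4.637×10^-6 K/W
R_cellular glass = ln(655.4/595.4)/(2π×0.0529×2.65) = 0.109 K/W
R_total = 0.109 K/W
Q = ΔT/R_total = 229/0.109

Q ≈ 2100 W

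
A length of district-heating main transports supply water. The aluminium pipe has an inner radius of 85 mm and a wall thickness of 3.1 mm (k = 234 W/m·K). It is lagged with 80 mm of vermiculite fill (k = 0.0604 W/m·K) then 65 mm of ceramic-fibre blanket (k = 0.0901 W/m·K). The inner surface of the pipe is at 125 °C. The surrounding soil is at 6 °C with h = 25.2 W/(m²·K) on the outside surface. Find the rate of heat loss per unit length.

Per-layer cylindrical resistances, series-summed:
R_aluminium pipe wall = ln(88.1/85)/(2π×234×1) = 2.436×10^-5 K/W
R_vermiculite fill = ln(168.1/88.1)/(2π×0.0604×1) = 1.702 K/W
R_ceramic-fibre blanket = ln(233.1/168.1)/(2π×0.0901×1) = 0.5775 K/W
R_outer film = 1/(h_o·2πr_oL) = 1/(25.2×2π×0.2331×1) = 0.02709 K/W
R_total = 2.307 K/W
Q = ΔT/R_total = 119/2.307

q′ ≈ 51.6 W/m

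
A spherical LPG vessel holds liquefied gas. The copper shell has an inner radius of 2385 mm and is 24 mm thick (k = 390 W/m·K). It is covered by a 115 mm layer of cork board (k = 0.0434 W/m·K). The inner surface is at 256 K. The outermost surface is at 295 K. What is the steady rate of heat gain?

Q ≈ 1120 W

Radial (spherical) resistances in series:
R_copper shell = (1/2.385 − 1/2.409)/(4π×390) = 8.523×10^-7 K/W
R_cork board = (1/2.409 − 1/2.524)/(4π×0.0434) = 0.03468 K/W
R_total = 0.03468 K/W
Q = ΔT/R_total = 39/0.03468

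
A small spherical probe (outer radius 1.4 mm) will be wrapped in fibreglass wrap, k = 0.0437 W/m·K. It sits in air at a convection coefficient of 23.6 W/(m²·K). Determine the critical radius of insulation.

r_cr ≈ 3.7 mm

For a sphere r_cr = 2k/h = 2×0.0437/23.6
r_cr = 3.7 mm; since the bare radius (1.4 mm) is below r_cr, adding a thin layer of insulation will *increase* heat loss.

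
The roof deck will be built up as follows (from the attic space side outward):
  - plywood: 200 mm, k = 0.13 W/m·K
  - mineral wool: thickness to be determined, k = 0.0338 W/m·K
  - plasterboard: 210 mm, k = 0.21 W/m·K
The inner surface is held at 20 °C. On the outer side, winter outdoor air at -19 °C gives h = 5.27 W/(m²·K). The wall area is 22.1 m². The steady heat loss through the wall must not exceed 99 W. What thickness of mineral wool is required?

L ≈ 202 mm

Series thermal resistances:
R_plywood = L/(kA) = 0.2/(0.13×22.1) = 0.06961 K/W
R_plasterboard = L/(kA) = 0.21/(0.21×22.1) = 0.04525 K/W
R_outer film = 1/(h_o·A) = 1/(5.27×22.1) = 0.008586 K/W
Sum of the known resistances R_other = 0.1234 K/W
Required total resistance R_tot = ΔT/Q_allow = 39/99 = 0.3939 K/W
R_mineral wool = R_tot − R_other = 0.2705 K/W
L = R·k·A = 0.2705×0.0338×22.1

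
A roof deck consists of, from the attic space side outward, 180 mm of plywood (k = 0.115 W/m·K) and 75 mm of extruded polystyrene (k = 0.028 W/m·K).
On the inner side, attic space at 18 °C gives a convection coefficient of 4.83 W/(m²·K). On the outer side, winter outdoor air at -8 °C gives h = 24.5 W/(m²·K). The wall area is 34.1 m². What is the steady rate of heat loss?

Thermal resistances in series:
R_inner film = 1/(h_i·A) = 1/(4.83×34.1) = 0.006072 K/W
R_plywood = L/(kA) = 0.18/(0.115×34.1) = 0.0459 K/W
R_extruded polystyrene = L/(kA) = 0.075/(0.028×34.1) = 0.07855 K/W
R_outer film = 1/(h_o·A) = 1/(24.5×34.1) = 0.001197 K/W
R_total = 0.1317 K/W
Q = ΔT / R_total = 26 / 0.1317

Q ≈ 197 W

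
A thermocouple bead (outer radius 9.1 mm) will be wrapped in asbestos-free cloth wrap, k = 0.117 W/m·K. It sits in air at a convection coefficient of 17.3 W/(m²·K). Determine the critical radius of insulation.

r_cr ≈ 13.5 mm

For a sphere r_cr = 2k/h = 2×0.117/17.3
r_cr = 13.5 mm; since the bare radius (9.1 mm) is below r_cr, adding a thin layer of insulation will *increase* heat loss.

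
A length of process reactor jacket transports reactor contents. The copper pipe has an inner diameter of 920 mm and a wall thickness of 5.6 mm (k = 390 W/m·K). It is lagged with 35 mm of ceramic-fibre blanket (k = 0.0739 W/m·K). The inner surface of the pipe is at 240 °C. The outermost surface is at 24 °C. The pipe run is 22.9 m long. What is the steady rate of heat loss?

Per-layer cylindrical resistances, series-summed:
R_copper pipe wall = ln(465.6/460)/(2π×390×22.9) = 2.156×10^-7 K/W
R_ceramic-fibre blanket = ln(500.6/465.6)/(2π×0.0739×22.9) = 0.006816 K/W
R_total = 0.006817 K/W
Q = ΔT/R_total = 216/0.006817

Q ≈ 31700 W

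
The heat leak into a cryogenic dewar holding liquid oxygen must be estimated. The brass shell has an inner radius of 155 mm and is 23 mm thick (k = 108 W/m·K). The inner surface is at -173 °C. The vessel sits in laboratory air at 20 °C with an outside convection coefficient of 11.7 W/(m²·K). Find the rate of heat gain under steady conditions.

Spherical conduction: R = (1/r_in − 1/r_out)/(4πk) per layer; series-sum.
R_brass shell = (1/0.155 − 1/0.178)/(4π×108) = 6.142×10^-4 K/W
R_outer film = 1/(h·4πr_o²) = 1/(11.7×4π×0.178²) = 0.2147 K/W
R_total = 0.2153 K/W
Q = ΔT/R_total = 193/0.2153

Q ≈ 897 W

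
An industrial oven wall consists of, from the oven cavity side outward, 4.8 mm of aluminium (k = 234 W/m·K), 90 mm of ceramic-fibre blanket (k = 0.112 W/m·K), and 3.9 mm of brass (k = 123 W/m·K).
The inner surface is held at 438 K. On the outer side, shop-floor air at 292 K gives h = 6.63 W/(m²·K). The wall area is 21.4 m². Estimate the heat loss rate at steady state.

Q ≈ 3270 W

Series thermal resistances:
R_aluminium = L/(kA) = 0.0048/(234×21.4) = 9.585×10^-7 K/W
R_ceramic-fibre blanket = L/(kA) = 0.09/(0.112×21.4) = 0.03755 K/W
R_brass = L/(kA) = 0.0039/(123×21.4) = 1.482×10^-6 K/W
R_outer film = 1/(h_o·A) = 1/(6.63×21.4) = 0.007048 K/W
R_total = 0.0446 K/W
Q = ΔT / R_total = 146 / 0.0446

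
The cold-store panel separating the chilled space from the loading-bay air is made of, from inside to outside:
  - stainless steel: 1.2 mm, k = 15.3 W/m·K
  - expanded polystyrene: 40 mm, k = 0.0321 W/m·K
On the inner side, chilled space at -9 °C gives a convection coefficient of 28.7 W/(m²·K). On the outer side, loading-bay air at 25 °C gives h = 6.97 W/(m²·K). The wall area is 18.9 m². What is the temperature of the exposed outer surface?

T ≈ 21.6 °C

Using the resistance-network approach (series):
R_inner film = 1/(h_i·A) = 1/(28.7×18.9) = 0.001844 K/W
R_stainless steel = L/(kA) = 0.0012/(15.3×18.9) = 4.15×10^-6 K/W
R_expanded polystyrene = L/(kA) = 0.04/(0.0321×18.9) = 0.06593 K/W
R_outer film = 1/(h_o·A) = 1/(6.97×18.9) = 0.007591 K/W
R_total = 0.07537 K/W;  Q = ΔT/R_total = 34/0.07537 = 451.1 W
T_interface = T_inner + Q·ΣR(inner→interface) = -9 + 451×0.06778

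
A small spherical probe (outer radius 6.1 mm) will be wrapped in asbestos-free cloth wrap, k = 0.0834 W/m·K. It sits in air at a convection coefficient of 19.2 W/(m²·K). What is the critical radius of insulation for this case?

For a sphere r_cr = 2k/h = 2×0.0834/19.2
r_cr = 8.69 mm; since the bare radius (6.1 mm) is below r_cr, adding a thin layer of insulation will *increase* heat loss.

r_cr ≈ 8.69 mm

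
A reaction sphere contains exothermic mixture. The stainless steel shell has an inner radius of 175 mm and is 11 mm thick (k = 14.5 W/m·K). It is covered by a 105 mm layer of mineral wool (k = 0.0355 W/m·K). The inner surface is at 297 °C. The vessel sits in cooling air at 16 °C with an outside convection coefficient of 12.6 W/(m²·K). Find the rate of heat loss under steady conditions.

Spherical conduction: R = (1/r_in − 1/r_out)/(4πk) per layer; series-sum.
R_stainless steel shell = (1/0.175 − 1/0.186)/(4π×14.5) = 0.001855 K/W
R_mineral wool = (1/0.186 − 1/0.291)/(4π×0.0355) = 4.349 K/W
R_outer film = 1/(h·4πr_o²) = 1/(12.6×4π×0.291²) = 0.07458 K/W
R_total = 4.425 K/W
Q = ΔT/R_total = 281/4.425

Q ≈ 63.5 W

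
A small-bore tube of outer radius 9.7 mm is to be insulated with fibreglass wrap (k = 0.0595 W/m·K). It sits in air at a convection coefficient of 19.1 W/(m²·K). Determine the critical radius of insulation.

For a cylinder r_cr = k/h = 0.0595/19.1
r_cr = 3.12 mm; since the bare radius (9.7 mm) is above r_cr, any added insulation will reduce heat loss.

r_cr ≈ 3.12 mm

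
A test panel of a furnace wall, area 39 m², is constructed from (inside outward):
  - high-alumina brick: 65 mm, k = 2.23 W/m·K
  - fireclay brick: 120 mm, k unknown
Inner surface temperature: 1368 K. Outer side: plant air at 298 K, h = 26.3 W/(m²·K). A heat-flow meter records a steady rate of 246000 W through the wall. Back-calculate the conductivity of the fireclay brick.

Model the wall as resistances in series:
R_high-alumina brick = L/(kA) = 0.065/(2.23×39) = 7.474×10^-4 K/W
R_outer film = 1/(h_o·A) = 1/(26.3×39) = 9.749×10^-4 K/W
Sum of known resistances R_other = 0.001722 K/W
Total R = ΔT/Q = 1070/246000 = 0.00435 K/W
R_fireclay brick = R_total − R_other = 0.002627 K/W
k = L/(R·A) = 0.12/(0.002627×39)

k ≈ 1.17 W/(m·K)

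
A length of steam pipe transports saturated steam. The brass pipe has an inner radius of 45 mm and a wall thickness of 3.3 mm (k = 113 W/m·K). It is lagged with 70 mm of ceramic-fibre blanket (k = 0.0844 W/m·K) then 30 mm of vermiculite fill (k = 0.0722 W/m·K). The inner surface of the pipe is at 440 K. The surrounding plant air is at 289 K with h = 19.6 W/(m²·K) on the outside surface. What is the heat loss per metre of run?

For a radial system each layer contributes R = ln(r_out/r_in)/(2πkL); films add R = 1/(hA).
R_brass pipe wall = ln(48.3/45)/(2π×113×1) = 9.967×10^-5 K/W
R_ceramic-fibre blanket = ln(118.3/48.3)/(2π×0.0844×1) = 1.689 K/W
R_vermiculite fill = ln(148.3/118.3)/(2π×0.0722×1) = 0.4982 K/W
R_outer film = 1/(h_o·2πr_oL) = 1/(19.6×2π×0.1483×1) = 0.05475 K/W
R_total = 2.242 K/W
Q = ΔT/R_total = 151/2.242

q′ ≈ 67.3 W/m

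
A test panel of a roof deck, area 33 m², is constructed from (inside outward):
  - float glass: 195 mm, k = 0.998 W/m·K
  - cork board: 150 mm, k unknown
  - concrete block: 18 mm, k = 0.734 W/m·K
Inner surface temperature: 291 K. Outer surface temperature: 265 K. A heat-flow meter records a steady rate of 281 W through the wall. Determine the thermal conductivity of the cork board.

Model the wall as resistances in series:
R_float glass = L/(kA) = 0.195/(0.998×33) = 0.005921 K/W
R_concrete block = L/(kA) = 0.018/(0.734×33) = 7.431×10^-4 K/W
Sum of known resistances R_other = 0.006664 K/W
Total R = ΔT/Q = 26/281 = 0.09253 K/W
R_cork board = R_total − R_other = 0.08586 K/W
k = L/(R·A) = 0.15/(0.08586×33)

k ≈ 0.0529 W/(m·K)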